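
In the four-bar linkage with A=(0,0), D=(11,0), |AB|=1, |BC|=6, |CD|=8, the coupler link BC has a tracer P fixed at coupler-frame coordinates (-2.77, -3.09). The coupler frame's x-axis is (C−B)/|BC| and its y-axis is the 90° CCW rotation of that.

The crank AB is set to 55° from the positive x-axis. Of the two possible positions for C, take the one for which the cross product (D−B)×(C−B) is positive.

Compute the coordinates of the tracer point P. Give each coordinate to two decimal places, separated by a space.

0.81 -3.32

A=(0,0), D=(11.00,0)
B = A + 1.00·(cos55°, sin55°) = (0.5736, 0.8192)
|BD| = 10.4586
circle(B,6.00) ∩ circle(D,8.00): a=3.8907, h=4.5676
  candidates: C₊=(4.8100,5.0680) cross=47.770; C₋=(4.0945,-4.0391) cross=-47.770
  mode + wants cross > 0 → take C=(4.8100,5.0680) (cross=47.770)
ex = (C−B)/|BC| = (0.7061,0.7081); ey = (-0.7081,0.7061)
P = B + -2.77·ex + -3.09·ey = (0.8059,-3.3242)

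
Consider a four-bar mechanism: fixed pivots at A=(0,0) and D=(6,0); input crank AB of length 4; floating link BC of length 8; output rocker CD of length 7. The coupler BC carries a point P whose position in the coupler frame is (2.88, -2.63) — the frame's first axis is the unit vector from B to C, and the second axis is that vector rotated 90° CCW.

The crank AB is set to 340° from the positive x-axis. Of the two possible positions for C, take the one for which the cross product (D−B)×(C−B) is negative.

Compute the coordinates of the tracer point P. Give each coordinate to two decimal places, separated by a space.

A=(0,0), D=(6.00,0)
B = A + 4.00·(cos340°, sin340°) = (3.7588, -1.3681)
|BD| = 2.6258
circle(B,8.00) ∩ circle(D,7.00): a=4.1692, h=6.8277
  candidates: C₊=(3.7600,6.6319) cross=17.928; C₋=(10.8747,-5.0236) cross=-17.928
  mode - wants cross < 0 → take C=(10.8747,-5.0236) (cross=-17.928)
ex = (C−B)/|BC| = (0.8895,-0.4569); ey = (0.4569,0.8895)
P = B + 2.88·ex + -2.63·ey = (5.1187,-5.0235)

5.12 -5.02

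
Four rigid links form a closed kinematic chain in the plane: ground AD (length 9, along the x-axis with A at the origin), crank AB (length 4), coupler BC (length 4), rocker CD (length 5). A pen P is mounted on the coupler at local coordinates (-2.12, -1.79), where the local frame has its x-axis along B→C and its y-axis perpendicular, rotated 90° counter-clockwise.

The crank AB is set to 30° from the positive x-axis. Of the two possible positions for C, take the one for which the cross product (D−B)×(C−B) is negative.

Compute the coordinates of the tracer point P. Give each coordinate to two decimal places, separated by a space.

1.24 3.66

A=(0,0), D=(9.00,0)
B = A + 4.00·(cos30°, sin30°) = (3.4641, 2.0000)
|BD| = 5.8861
circle(B,4.00) ∩ circle(D,5.00): a=2.1785, h=3.3547
  candidates: C₊=(6.6529,4.4149) cross=19.746; C₋=(4.3732,-1.8953) cross=-19.746
  mode - wants cross < 0 → take C=(4.3732,-1.8953) (cross=-19.746)
ex = (C−B)/|BC| = (0.2273,-0.9738); ey = (0.9738,0.2273)
P = B + -2.12·ex + -1.79·ey = (1.2391,3.6577)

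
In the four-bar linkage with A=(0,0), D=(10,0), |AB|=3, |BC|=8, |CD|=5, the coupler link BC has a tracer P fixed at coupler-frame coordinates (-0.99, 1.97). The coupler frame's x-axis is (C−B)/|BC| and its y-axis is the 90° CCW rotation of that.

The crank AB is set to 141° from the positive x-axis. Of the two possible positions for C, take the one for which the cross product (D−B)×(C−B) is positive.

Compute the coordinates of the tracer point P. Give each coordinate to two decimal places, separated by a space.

-3.46 3.78

A=(0,0), D=(10.00,0)
B = A + 3.00·(cos141°, sin141°) = (-2.3314, 1.8880)
|BD| = 12.4751
circle(B,8.00) ∩ circle(D,5.00): a=7.8007, h=1.7747
  candidates: C₊=(5.6480,2.4617) cross=22.139; C₋=(5.1108,-1.0468) cross=-22.139
  mode + wants cross > 0 → take C=(5.6480,2.4617) (cross=22.139)
ex = (C−B)/|BC| = (0.9974,0.0717); ey = (-0.0717,0.9974)
P = B + -0.99·ex + 1.97·ey = (-3.4602,3.7819)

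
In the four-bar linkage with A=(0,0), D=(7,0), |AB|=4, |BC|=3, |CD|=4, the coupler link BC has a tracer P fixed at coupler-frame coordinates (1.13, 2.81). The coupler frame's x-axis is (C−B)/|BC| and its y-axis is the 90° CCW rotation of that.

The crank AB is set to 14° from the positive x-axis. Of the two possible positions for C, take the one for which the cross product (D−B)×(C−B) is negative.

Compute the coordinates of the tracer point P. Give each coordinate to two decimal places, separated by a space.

A=(0,0), D=(7.00,0)
B = A + 4.00·(cos14°, sin14°) = (3.8812, 0.9677)
|BD| = 3.2655
circle(B,3.00) ∩ circle(D,4.00): a=0.5609, h=2.9471
  candidates: C₊=(5.2903,3.6162) cross=9.624; C₋=(3.5436,-2.0133) cross=-9.624
  mode - wants cross < 0 → take C=(3.5436,-2.0133) (cross=-9.624)
ex = (C−B)/|BC| = (-0.1125,-0.9936); ey = (0.9936,-0.1125)
P = B + 1.13·ex + 2.81·ey = (6.5462,-0.4714)

6.55 -0.47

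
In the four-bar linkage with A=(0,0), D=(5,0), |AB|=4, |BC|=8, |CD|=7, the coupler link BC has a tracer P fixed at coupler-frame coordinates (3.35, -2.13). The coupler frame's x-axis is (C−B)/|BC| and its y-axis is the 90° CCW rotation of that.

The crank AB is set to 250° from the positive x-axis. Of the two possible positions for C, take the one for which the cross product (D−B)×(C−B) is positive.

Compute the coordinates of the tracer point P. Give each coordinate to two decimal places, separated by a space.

A=(0,0), D=(5.00,0)
B = A + 4.00·(cos250°, sin250°) = (-1.3681, -3.7588)
|BD| = 7.3946
circle(B,8.00) ∩ circle(D,7.00): a=4.7116, h=6.4654
  candidates: C₊=(-0.5970,4.2040) cross=47.809; C₋=(5.9758,-6.9317) cross=-47.809
  mode + wants cross > 0 → take C=(-0.5970,4.2040) (cross=47.809)
ex = (C−B)/|BC| = (0.0964,0.9953); ey = (-0.9953,0.0964)
P = B + 3.35·ex + -2.13·ey = (1.0749,-0.6297)

1.07 -0.63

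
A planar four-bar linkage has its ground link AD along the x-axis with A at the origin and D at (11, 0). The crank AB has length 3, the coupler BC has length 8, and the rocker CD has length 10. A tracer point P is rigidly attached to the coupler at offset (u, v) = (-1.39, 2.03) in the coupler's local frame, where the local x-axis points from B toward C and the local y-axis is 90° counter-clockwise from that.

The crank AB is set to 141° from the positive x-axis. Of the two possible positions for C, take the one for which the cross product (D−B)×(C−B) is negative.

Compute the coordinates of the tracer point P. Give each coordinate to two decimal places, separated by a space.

A=(0,0), D=(11.00,0)
B = A + 3.00·(cos141°, sin141°) = (-2.3314, 1.8880)
|BD| = 13.4645
circle(B,8.00) ∩ circle(D,10.00): a=5.3954, h=5.9068
  candidates: C₊=(3.8389,6.9798) cross=79.531; C₋=(2.1824,-4.7170) cross=-79.531
  mode - wants cross < 0 → take C=(2.1824,-4.7170) (cross=-79.531)
ex = (C−B)/|BC| = (0.5642,-0.8256); ey = (0.8256,0.5642)
P = B + -1.39·ex + 2.03·ey = (-1.4397,4.1810)

-1.44 4.18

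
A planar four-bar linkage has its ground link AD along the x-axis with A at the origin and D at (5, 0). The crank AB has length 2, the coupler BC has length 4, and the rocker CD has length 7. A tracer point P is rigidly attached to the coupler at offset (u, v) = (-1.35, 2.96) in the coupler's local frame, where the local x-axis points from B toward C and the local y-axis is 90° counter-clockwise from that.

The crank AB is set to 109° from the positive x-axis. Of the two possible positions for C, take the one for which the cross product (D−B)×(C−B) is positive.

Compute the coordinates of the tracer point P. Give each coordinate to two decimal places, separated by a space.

-3.90 1.72

A=(0,0), D=(5.00,0)
B = A + 2.00·(cos109°, sin109°) = (-0.6511, 1.8910)
|BD| = 5.9591
circle(B,4.00) ∩ circle(D,7.00): a=0.2107, h=3.9944
  candidates: C₊=(0.8163,5.6122) cross=23.803; C₋=(-1.7189,-1.9638) cross=-23.803
  mode + wants cross > 0 → take C=(0.8163,5.6122) (cross=23.803)
ex = (C−B)/|BC| = (0.3668,0.9303); ey = (-0.9303,0.3668)
P = B + -1.35·ex + 2.96·ey = (-3.9000,1.7210)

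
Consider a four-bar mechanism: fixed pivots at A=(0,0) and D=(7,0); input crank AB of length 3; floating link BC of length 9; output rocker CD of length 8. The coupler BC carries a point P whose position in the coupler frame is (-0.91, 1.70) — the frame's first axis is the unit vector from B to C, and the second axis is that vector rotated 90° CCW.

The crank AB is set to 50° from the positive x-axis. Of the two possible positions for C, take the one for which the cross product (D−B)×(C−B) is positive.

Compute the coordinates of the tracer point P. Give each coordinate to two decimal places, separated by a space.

0.18 3.11

A=(0,0), D=(7.00,0)
B = A + 3.00·(cos50°, sin50°) = (1.9284, 2.2981)
|BD| = 5.5680
circle(B,9.00) ∩ circle(D,8.00): a=4.3106, h=7.9006
  candidates: C₊=(9.1155,7.7152) cross=43.991; C₋=(2.5938,-6.6772) cross=-43.991
  mode + wants cross > 0 → take C=(9.1155,7.7152) (cross=43.991)
ex = (C−B)/|BC| = (0.7986,0.6019); ey = (-0.6019,0.7986)
P = B + -0.91·ex + 1.70·ey = (0.1784,3.1080)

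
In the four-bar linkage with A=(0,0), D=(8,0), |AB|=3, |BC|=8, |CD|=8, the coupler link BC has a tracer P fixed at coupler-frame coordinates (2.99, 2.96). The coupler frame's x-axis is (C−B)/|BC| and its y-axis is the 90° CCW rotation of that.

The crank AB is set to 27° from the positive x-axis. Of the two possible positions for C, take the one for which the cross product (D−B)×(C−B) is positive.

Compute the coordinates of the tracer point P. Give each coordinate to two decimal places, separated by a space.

A=(0,0), D=(8.00,0)
B = A + 3.00·(cos27°, sin27°) = (2.6730, 1.3620)
|BD| = 5.4983
circle(B,8.00) ∩ circle(D,8.00): a=2.7492, h=7.5128
  candidates: C₊=(7.1975,7.9596) cross=41.308; C₋=(3.4755,-6.5977) cross=-41.308
  mode + wants cross > 0 → take C=(7.1975,7.9596) (cross=41.308)
ex = (C−B)/|BC| = (0.5656,0.8247); ey = (-0.8247,0.5656)
P = B + 2.99·ex + 2.96·ey = (1.9229,5.5019)

1.92 5.50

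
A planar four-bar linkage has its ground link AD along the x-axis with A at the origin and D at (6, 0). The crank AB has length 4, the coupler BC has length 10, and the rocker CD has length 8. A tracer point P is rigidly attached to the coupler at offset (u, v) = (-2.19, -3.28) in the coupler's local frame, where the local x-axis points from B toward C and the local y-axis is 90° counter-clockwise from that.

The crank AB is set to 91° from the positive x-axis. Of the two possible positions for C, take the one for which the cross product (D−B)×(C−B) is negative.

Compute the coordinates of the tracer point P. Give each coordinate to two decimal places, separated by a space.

-3.50 5.94

A=(0,0), D=(6.00,0)
B = A + 4.00·(cos91°, sin91°) = (-0.0698, 3.9994)
|BD| = 7.2690
circle(B,10.00) ∩ circle(D,8.00): a=6.1108, h=7.9157
  candidates: C₊=(9.3881,7.2471) cross=57.539; C₋=(0.6776,-5.9726) cross=-57.539
  mode - wants cross < 0 → take C=(0.6776,-5.9726) (cross=-57.539)
ex = (C−B)/|BC| = (0.0747,-0.9972); ey = (0.9972,0.0747)
P = B + -2.19·ex + -3.28·ey = (-3.5043,5.9381)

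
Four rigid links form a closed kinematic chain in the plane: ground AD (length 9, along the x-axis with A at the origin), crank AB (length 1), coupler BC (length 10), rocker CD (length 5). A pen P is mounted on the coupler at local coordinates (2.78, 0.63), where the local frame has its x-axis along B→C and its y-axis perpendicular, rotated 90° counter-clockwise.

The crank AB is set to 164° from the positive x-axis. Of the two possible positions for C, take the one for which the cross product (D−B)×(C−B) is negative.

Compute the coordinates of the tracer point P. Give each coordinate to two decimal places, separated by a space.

1.75 -0.60

A=(0,0), D=(9.00,0)
B = A + 1.00·(cos164°, sin164°) = (-0.9613, 0.2756)
|BD| = 9.9651
circle(B,10.00) ∩ circle(D,5.00): a=8.7457, h=4.8490
  candidates: C₊=(7.9152,4.8809) cross=48.321; C₋=(7.6469,-4.8134) cross=-48.321
  mode - wants cross < 0 → take C=(7.6469,-4.8134) (cross=-48.321)
ex = (C−B)/|BC| = (0.8608,-0.5089); ey = (0.5089,0.8608)
P = B + 2.78·ex + 0.63·ey = (1.7524,-0.5968)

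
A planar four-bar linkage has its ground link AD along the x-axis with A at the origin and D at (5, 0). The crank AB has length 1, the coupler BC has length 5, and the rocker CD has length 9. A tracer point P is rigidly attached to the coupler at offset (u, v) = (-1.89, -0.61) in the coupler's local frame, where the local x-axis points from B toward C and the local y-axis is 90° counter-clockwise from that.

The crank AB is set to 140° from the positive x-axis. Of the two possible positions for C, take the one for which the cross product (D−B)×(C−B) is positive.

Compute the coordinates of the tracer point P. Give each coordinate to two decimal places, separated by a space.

A=(0,0), D=(5.00,0)
B = A + 1.00·(cos140°, sin140°) = (-0.7660, 0.6428)
|BD| = 5.8018
circle(B,5.00) ∩ circle(D,9.00): a=-1.9252, h=4.6145
  candidates: C₊=(-2.1682,5.4422) cross=26.772; C₋=(-3.1907,-3.7300) cross=-26.772
  mode + wants cross > 0 → take C=(-2.1682,5.4422) (cross=26.772)
ex = (C−B)/|BC| = (-0.2804,0.9599); ey = (-0.9599,-0.2804)
P = B + -1.89·ex + -0.61·ey = (0.3495,-1.0003)

0.35 -1.00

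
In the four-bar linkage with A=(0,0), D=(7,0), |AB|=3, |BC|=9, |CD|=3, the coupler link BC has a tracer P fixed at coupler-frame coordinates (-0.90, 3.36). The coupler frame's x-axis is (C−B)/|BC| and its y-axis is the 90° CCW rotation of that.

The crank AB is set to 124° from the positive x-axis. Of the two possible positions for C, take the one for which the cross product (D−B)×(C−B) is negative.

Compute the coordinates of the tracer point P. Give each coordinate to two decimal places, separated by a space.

A=(0,0), D=(7.00,0)
B = A + 3.00·(cos124°, sin124°) = (-1.6776, 2.4871)
|BD| = 9.0270
circle(B,9.00) ∩ circle(D,3.00): a=8.5015, h=2.9536
  candidates: C₊=(7.3087,2.9841) cross=26.662; C₋=(5.6811,-2.6945) cross=-26.662
  mode - wants cross < 0 → take C=(5.6811,-2.6945) (cross=-26.662)
ex = (C−B)/|BC| = (0.8176,-0.5757); ey = (0.5757,0.8176)
P = B + -0.90·ex + 3.36·ey = (-0.4790,5.7525)

-0.48 5.75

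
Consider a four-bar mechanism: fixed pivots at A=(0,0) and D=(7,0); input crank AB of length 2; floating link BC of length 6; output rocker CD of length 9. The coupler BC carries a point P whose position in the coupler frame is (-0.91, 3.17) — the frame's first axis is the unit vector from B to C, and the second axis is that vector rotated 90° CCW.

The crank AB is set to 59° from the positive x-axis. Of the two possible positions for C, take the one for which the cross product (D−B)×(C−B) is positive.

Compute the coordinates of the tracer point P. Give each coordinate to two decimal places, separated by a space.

A=(0,0), D=(7.00,0)
B = A + 2.00·(cos59°, sin59°) = (1.0301, 1.7143)
|BD| = 6.2112
circle(B,6.00) ∩ circle(D,9.00): a=-0.5169, h=5.9777
  candidates: C₊=(2.1831,7.6025) cross=37.129; C₋=(-1.1166,-3.8885) cross=-37.129
  mode + wants cross > 0 → take C=(2.1831,7.6025) (cross=37.129)
ex = (C−B)/|BC| = (0.1922,0.9814); ey = (-0.9814,0.1922)
P = B + -0.91·ex + 3.17·ey = (-2.2557,1.4305)

-2.26 1.43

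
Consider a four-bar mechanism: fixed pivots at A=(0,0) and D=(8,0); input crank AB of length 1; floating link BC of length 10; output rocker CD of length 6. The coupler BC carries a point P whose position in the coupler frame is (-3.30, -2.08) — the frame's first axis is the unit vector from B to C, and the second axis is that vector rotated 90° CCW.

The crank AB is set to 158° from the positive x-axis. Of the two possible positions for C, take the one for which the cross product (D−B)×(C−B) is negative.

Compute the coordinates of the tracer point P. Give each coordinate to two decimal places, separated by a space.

-4.80 0.82

A=(0,0), D=(8.00,0)
B = A + 1.00·(cos158°, sin158°) = (-0.9272, 0.3746)
|BD| = 8.9350
circle(B,10.00) ∩ circle(D,6.00): a=8.0489, h=5.9342
  candidates: C₊=(7.3635,5.9661) cross=53.022; C₋=(6.8659,-5.8918) cross=-53.022
  mode - wants cross < 0 → take C=(6.8659,-5.8918) (cross=-53.022)
ex = (C−B)/|BC| = (0.7793,-0.6266); ey = (0.6266,0.7793)
P = B + -3.30·ex + -2.08·ey = (-4.8023,0.8216)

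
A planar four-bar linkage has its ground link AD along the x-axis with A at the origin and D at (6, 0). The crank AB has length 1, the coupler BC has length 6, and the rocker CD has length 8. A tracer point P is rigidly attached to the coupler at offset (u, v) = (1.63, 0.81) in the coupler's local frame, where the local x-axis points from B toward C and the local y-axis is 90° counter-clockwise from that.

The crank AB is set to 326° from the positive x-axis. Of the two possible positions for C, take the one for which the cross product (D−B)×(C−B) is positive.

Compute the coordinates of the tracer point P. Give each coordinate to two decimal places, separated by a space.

-0.17 0.96

A=(0,0), D=(6.00,0)
B = A + 1.00·(cos326°, sin326°) = (0.8290, -0.5592)
|BD| = 5.2011
circle(B,6.00) ∩ circle(D,8.00): a=-0.0912, h=5.9993
  candidates: C₊=(0.0934,5.3955) cross=31.203; C₋=(1.3834,-6.5335) cross=-31.203
  mode + wants cross > 0 → take C=(0.0934,5.3955) (cross=31.203)
ex = (C−B)/|BC| = (-0.1226,0.9925); ey = (-0.9925,-0.1226)
P = B + 1.63·ex + 0.81·ey = (-0.1747,0.9592)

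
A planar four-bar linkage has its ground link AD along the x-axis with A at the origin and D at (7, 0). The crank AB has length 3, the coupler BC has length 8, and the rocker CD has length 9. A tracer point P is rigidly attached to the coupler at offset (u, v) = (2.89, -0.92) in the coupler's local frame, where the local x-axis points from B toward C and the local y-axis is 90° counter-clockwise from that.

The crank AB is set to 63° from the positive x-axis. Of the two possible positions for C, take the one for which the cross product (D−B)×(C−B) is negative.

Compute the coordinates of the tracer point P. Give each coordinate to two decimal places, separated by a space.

A=(0,0), D=(7.00,0)
B = A + 3.00·(cos63°, sin63°) = (1.3620, 2.6730)
|BD| = 6.2396
circle(B,8.00) ∩ circle(D,9.00): a=1.7575, h=7.8046
  candidates: C₊=(6.2935,8.9722) cross=48.697; C₋=(-0.3934,-5.1320) cross=-48.697
  mode - wants cross < 0 → take C=(-0.3934,-5.1320) (cross=-48.697)
ex = (C−B)/|BC| = (-0.2194,-0.9756); ey = (0.9756,-0.2194)
P = B + 2.89·ex + -0.92·ey = (-0.1697,0.0553)

-0.17 0.06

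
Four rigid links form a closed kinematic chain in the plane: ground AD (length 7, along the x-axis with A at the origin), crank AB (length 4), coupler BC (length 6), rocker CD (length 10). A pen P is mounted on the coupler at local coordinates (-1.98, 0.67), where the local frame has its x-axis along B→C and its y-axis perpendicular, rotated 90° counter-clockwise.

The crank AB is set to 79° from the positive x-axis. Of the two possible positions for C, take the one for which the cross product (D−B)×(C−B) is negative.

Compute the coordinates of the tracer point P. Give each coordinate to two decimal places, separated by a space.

A=(0,0), D=(7.00,0)
B = A + 4.00·(cos79°, sin79°) = (0.7632, 3.9265)
|BD| = 7.3699
circle(B,6.00) ∩ circle(D,10.00): a=-0.6571, h=5.9639
  candidates: C₊=(3.3846,9.3236) cross=43.953; C₋=(-2.9703,-0.7704) cross=-43.953
  mode - wants cross < 0 → take C=(-2.9703,-0.7704) (cross=-43.953)
ex = (C−B)/|BC| = (-0.6223,-0.7828); ey = (0.7828,-0.6223)
P = B + -1.98·ex + 0.67·ey = (2.5198,5.0596)

2.52 5.06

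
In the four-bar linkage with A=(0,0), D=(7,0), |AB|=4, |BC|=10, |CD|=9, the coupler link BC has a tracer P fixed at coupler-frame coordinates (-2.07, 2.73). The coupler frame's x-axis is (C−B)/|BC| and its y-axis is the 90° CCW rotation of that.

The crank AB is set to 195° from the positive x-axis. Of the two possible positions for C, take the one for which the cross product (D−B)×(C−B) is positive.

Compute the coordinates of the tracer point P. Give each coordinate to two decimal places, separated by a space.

A=(0,0), D=(7.00,0)
B = A + 4.00·(cos195°, sin195°) = (-3.8637, -1.0353)
|BD| = 10.9129
circle(B,10.00) ∩ circle(D,9.00): a=6.3270, h=7.7440
  candidates: C₊=(1.7001,7.2740) cross=84.509; C₋=(3.1694,-8.1441) cross=-84.509
  mode + wants cross > 0 → take C=(1.7001,7.2740) (cross=84.509)
ex = (C−B)/|BC| = (0.5564,0.8309); ey = (-0.8309,0.5564)
P = B + -2.07·ex + 2.73·ey = (-7.2838,-1.2364)

-7.28 -1.24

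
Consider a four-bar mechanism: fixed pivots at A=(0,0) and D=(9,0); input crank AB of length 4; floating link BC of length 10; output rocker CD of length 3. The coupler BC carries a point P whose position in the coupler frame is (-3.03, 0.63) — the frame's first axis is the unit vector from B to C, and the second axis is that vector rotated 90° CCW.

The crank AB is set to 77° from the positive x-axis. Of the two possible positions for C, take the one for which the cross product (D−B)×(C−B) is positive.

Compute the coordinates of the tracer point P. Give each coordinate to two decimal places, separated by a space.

A=(0,0), D=(9.00,0)
B = A + 4.00·(cos77°, sin77°) = (0.8998, 3.8975)
|BD| = 8.9891
circle(B,10.00) ∩ circle(D,3.00): a=9.5562, h=2.9459
  candidates: C₊=(10.7884,2.4087) cross=26.481; C₋=(8.2338,-2.9005) cross=-26.481
  mode + wants cross > 0 → take C=(10.7884,2.4087) (cross=26.481)
ex = (C−B)/|BC| = (0.9889,-0.1489); ey = (0.1489,0.9889)
P = B + -3.03·ex + 0.63·ey = (-2.0026,4.9716)

-2.00 4.97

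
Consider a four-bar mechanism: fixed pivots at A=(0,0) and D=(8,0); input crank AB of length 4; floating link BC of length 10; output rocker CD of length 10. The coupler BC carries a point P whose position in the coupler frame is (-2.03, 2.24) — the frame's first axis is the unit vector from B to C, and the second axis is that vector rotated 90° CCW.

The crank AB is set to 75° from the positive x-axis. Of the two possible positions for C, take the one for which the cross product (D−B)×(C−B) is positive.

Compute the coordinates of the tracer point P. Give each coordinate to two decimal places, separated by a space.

A=(0,0), D=(8.00,0)
B = A + 4.00·(cos75°, sin75°) = (1.0353, 3.8637)
|BD| = 7.9646
circle(B,10.00) ∩ circle(D,10.00): a=3.9823, h=9.1728
  candidates: C₊=(8.9674,9.9531) cross=73.058; C₋=(0.0678,-6.0894) cross=-73.058
  mode + wants cross > 0 → take C=(8.9674,9.9531) (cross=73.058)
ex = (C−B)/|BC| = (0.7932,0.6089); ey = (-0.6089,0.7932)
P = B + -2.03·ex + 2.24·ey = (-1.9390,4.4044)

-1.94 4.40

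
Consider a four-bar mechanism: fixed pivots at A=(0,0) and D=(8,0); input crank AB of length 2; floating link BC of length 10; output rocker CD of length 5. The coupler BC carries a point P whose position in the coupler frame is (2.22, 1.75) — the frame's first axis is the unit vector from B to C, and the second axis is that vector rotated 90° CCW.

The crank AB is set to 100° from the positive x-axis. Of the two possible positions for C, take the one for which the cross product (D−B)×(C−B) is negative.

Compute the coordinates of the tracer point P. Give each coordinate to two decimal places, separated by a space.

2.47 1.72

A=(0,0), D=(8.00,0)
B = A + 2.00·(cos100°, sin100°) = (-0.3473, 1.9696)
|BD| = 8.5765
circle(B,10.00) ∩ circle(D,5.00): a=8.6607, h=4.9993
  candidates: C₊=(9.2300,4.8464) cross=42.877; C₋=(6.9338,-4.8850) cross=-42.877
  mode - wants cross < 0 → take C=(6.9338,-4.8850) (cross=-42.877)
ex = (C−B)/|BC| = (0.7281,-0.6855); ey = (0.6855,0.7281)
P = B + 2.22·ex + 1.75·ey = (2.4687,1.7221)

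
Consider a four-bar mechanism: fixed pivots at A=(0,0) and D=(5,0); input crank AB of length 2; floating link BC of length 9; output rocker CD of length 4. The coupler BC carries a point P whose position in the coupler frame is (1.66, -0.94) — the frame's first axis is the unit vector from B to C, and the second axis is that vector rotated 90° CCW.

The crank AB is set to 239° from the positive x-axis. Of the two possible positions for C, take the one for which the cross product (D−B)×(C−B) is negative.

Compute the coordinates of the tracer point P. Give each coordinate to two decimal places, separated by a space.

A=(0,0), D=(5.00,0)
B = A + 2.00·(cos239°, sin239°) = (-1.0301, -1.7143)
|BD| = 6.2690
circle(B,9.00) ∩ circle(D,4.00): a=8.3187, h=3.4349
  candidates: C₊=(6.0323,3.8645) cross=21.534; C₋=(7.9109,-2.7435) cross=-21.534
  mode - wants cross < 0 → take C=(7.9109,-2.7435) (cross=-21.534)
ex = (C−B)/|BC| = (0.9934,-0.1144); ey = (0.1144,0.9934)
P = B + 1.66·ex + -0.94·ey = (0.5115,-2.8380)

0.51 -2.84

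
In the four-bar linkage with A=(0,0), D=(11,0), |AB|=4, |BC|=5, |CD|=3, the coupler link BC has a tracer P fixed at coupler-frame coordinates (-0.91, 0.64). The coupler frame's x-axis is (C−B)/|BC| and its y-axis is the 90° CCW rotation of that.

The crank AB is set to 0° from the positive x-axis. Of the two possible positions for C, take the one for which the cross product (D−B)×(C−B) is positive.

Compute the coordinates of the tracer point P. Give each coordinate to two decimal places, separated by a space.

2.92 0.26

A=(0,0), D=(11.00,0)
B = A + 4.00·(cos0°, sin0°) = (4.0000, 0.0000)
|BD| = 7.0000
circle(B,5.00) ∩ circle(D,3.00): a=4.6429, h=1.8558
  candidates: C₊=(8.6429,1.8558) cross=12.990; C₋=(8.6429,-1.8558) cross=-12.990
  mode + wants cross > 0 → take C=(8.6429,1.8558) (cross=12.990)
ex = (C−B)/|BC| = (0.9286,0.3712); ey = (-0.3712,0.9286)
P = B + -0.91·ex + 0.64·ey = (2.9175,0.2565)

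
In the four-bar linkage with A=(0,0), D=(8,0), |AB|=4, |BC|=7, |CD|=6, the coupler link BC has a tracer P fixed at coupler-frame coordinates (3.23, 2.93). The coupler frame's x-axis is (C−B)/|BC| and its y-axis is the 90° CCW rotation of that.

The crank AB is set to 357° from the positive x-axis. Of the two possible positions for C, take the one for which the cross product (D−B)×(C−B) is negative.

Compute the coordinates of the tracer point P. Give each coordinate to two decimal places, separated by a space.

A=(0,0), D=(8.00,0)
B = A + 4.00·(cos357°, sin357°) = (3.9945, -0.2093)
|BD| = 4.0109
circle(B,7.00) ∩ circle(D,6.00): a=3.6260, h=5.9876
  candidates: C₊=(7.3031,5.9594) cross=24.016; C₋=(7.9281,-5.9996) cross=-24.016
  mode - wants cross < 0 → take C=(7.9281,-5.9996) (cross=-24.016)
ex = (C−B)/|BC| = (0.5619,-0.8272); ey = (0.8272,0.5619)
P = B + 3.23·ex + 2.93·ey = (8.2332,-1.2346)

8.23 -1.23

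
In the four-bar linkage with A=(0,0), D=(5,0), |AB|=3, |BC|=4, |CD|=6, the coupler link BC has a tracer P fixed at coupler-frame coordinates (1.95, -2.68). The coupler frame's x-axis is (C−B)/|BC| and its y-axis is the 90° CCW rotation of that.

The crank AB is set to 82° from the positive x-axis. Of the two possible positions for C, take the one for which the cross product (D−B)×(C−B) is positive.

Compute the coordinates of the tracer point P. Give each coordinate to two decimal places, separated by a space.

3.68 2.40

A=(0,0), D=(5.00,0)
B = A + 3.00·(cos82°, sin82°) = (0.4175, 2.9708)
|BD| = 5.4612
circle(B,4.00) ∩ circle(D,6.00): a=0.8995, h=3.8975
  candidates: C₊=(3.2925,5.7519) cross=21.285; C₋=(-0.9479,-0.7889) cross=-21.285
  mode + wants cross > 0 → take C=(3.2925,5.7519) (cross=21.285)
ex = (C−B)/|BC| = (0.7187,0.6953); ey = (-0.6953,0.7187)
P = B + 1.95·ex + -2.68·ey = (3.6824,2.4004)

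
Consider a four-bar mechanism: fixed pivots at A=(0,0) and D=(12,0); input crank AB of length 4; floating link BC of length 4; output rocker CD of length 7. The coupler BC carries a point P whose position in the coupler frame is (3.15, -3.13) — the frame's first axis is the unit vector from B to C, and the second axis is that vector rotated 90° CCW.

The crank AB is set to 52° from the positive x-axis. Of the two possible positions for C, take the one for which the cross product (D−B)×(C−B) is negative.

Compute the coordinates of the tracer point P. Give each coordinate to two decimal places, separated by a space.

A=(0,0), D=(12.00,0)
B = A + 4.00·(cos52°, sin52°) = (2.4626, 3.1520)
|BD| = 10.0447
circle(B,4.00) ∩ circle(D,7.00): a=3.3797, h=2.1395
  candidates: C₊=(6.3430,4.1229) cross=21.491; C₋=(5.0003,0.0600) cross=-21.491
  mode - wants cross < 0 → take C=(5.0003,0.0600) (cross=-21.491)
ex = (C−B)/|BC| = (0.6344,-0.7730); ey = (0.7730,0.6344)
P = B + 3.15·ex + -3.13·ey = (2.0415,-1.2686)

2.04 -1.27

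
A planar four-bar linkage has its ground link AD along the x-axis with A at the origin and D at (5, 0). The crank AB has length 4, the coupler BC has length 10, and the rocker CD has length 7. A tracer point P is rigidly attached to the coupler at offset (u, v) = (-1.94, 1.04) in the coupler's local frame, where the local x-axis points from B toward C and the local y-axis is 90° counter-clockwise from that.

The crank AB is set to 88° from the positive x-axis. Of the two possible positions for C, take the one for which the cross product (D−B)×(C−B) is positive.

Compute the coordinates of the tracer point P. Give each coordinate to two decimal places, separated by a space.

A=(0,0), D=(5.00,0)
B = A + 4.00·(cos88°, sin88°) = (0.1396, 3.9976)
|BD| = 6.2932
circle(B,10.00) ∩ circle(D,7.00): a=7.1986, h=6.9412
  candidates: C₊=(10.1085,4.7857) cross=43.682; C₋=(1.2901,-5.9360) cross=-43.682
  mode + wants cross > 0 → take C=(10.1085,4.7857) (cross=43.682)
ex = (C−B)/|BC| = (0.9969,0.0788); ey = (-0.0788,0.9969)
P = B + -1.94·ex + 1.04·ey = (-1.8763,4.8814)

-1.88 4.88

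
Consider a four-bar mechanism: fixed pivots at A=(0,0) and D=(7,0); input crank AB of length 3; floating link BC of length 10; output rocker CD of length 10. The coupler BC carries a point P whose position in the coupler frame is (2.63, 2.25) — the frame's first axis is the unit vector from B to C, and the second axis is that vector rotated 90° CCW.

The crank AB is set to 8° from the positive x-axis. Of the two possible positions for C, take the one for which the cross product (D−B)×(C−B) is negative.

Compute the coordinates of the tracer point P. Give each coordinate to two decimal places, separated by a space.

5.47 -1.97

A=(0,0), D=(7.00,0)
B = A + 3.00·(cos8°, sin8°) = (2.9708, 0.4175)
|BD| = 4.0508
circle(B,10.00) ∩ circle(D,10.00): a=2.0254, h=9.7927
  candidates: C₊=(5.9948,9.9493) cross=39.668; C₋=(3.9760,-9.5318) cross=-39.668
  mode - wants cross < 0 → take C=(3.9760,-9.5318) (cross=-39.668)
ex = (C−B)/|BC| = (0.1005,-0.9949); ey = (0.9949,0.1005)
P = B + 2.63·ex + 2.25·ey = (5.4738,-1.9730)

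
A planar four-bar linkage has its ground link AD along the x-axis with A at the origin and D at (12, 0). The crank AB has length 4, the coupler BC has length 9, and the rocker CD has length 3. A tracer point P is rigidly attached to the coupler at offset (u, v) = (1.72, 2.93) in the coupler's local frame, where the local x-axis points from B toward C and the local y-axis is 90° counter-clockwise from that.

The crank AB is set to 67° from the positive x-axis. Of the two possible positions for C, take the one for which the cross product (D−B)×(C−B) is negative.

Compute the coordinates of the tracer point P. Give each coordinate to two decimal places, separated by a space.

4.57 5.26

A=(0,0), D=(12.00,0)
B = A + 4.00·(cos67°, sin67°) = (1.5629, 3.6820)
|BD| = 11.0675
circle(B,9.00) ∩ circle(D,3.00): a=8.7865, h=1.9486
  candidates: C₊=(10.4972,2.5965) cross=21.566; C₋=(9.2007,-1.0788) cross=-21.566
  mode - wants cross < 0 → take C=(9.2007,-1.0788) (cross=-21.566)
ex = (C−B)/|BC| = (0.8486,-0.5290); ey = (0.5290,0.8486)
P = B + 1.72·ex + 2.93·ey = (4.5725,5.2587)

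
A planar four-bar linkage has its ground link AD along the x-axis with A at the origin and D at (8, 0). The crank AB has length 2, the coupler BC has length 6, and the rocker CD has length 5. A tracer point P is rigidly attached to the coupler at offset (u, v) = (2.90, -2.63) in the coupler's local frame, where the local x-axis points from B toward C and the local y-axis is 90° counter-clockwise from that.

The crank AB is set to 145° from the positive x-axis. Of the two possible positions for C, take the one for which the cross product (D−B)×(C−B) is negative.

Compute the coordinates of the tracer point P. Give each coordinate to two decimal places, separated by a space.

A=(0,0), D=(8.00,0)
B = A + 2.00·(cos145°, sin145°) = (-1.6383, 1.1472)
|BD| = 9.7063
circle(B,6.00) ∩ circle(D,5.00): a=5.4198, h=2.5740
  candidates: C₊=(4.0477,3.0626) cross=24.985; C₋=(3.4393,-2.0494) cross=-24.985
  mode - wants cross < 0 → take C=(3.4393,-2.0494) (cross=-24.985)
ex = (C−B)/|BC| = (0.8463,-0.5328); ey = (0.5328,0.8463)
P = B + 2.90·ex + -2.63·ey = (-0.5853,-2.6235)

-0.59 -2.62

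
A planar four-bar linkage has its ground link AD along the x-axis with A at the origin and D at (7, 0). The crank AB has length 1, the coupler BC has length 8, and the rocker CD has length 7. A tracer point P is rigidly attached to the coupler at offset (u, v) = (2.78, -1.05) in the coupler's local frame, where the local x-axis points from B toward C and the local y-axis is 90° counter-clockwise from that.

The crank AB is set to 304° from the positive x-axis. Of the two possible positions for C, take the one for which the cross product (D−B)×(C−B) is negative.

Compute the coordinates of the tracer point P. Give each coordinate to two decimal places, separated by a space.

A=(0,0), D=(7.00,0)
B = A + 1.00·(cos304°, sin304°) = (0.5592, -0.8290)
|BD| = 6.4939
circle(B,8.00) ∩ circle(D,7.00): a=4.4019, h=6.6801
  candidates: C₊=(4.0723,6.3583) cross=43.380; C₋=(5.7779,-6.8925) cross=-43.380
  mode - wants cross < 0 → take C=(5.7779,-6.8925) (cross=-43.380)
ex = (C−B)/|BC| = (0.6523,-0.7579); ey = (0.7579,0.6523)
P = B + 2.78·ex + -1.05·ey = (1.5769,-3.6210)

1.58 -3.62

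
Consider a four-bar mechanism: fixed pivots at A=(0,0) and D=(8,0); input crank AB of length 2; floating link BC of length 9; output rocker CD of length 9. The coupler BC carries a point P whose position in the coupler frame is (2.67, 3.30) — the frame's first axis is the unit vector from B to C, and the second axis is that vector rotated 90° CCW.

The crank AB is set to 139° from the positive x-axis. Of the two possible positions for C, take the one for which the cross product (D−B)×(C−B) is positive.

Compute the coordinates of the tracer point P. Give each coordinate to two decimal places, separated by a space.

A=(0,0), D=(8.00,0)
B = A + 2.00·(cos139°, sin139°) = (-1.5094, 1.3121)
|BD| = 9.5995
circle(B,9.00) ∩ circle(D,9.00): a=4.7998, h=7.6133
  candidates: C₊=(4.2859,8.1979) cross=73.084; C₋=(2.2047,-6.8858) cross=-73.084
  mode + wants cross > 0 → take C=(4.2859,8.1979) (cross=73.084)
ex = (C−B)/|BC| = (0.6439,0.7651); ey = (-0.7651,0.6439)
P = B + 2.67·ex + 3.30·ey = (-2.3149,5.4799)

-2.31 5.48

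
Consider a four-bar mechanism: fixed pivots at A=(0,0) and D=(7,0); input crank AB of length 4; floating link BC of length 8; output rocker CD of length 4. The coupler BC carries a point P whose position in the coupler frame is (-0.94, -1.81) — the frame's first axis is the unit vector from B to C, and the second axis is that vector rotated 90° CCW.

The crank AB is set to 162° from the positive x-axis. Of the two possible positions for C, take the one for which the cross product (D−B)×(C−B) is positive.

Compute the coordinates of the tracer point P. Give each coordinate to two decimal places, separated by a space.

-4.39 -0.72

A=(0,0), D=(7.00,0)
B = A + 4.00·(cos162°, sin162°) = (-3.8042, 1.2361)
|BD| = 10.8747
circle(B,8.00) ∩ circle(D,4.00): a=7.6443, h=2.3589
  candidates: C₊=(4.0587,2.7108) cross=25.653; C₋=(3.5224,-1.9765) cross=-25.653
  mode + wants cross > 0 → take C=(4.0587,2.7108) (cross=25.653)
ex = (C−B)/|BC| = (0.9829,0.1843); ey = (-0.1843,0.9829)
P = B + -0.94·ex + -1.81·ey = (-4.3945,-0.7162)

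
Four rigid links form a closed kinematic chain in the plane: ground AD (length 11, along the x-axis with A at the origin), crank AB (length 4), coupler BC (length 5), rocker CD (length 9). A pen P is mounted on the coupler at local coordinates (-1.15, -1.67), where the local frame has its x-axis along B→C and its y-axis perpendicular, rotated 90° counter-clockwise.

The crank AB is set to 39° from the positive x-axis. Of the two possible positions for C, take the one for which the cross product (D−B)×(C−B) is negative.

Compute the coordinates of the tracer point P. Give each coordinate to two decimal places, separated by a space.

A=(0,0), D=(11.00,0)
B = A + 4.00·(cos39°, sin39°) = (3.1086, 2.5173)
|BD| = 8.2832
circle(B,5.00) ∩ circle(D,9.00): a=0.7613, h=4.9417
  candidates: C₊=(5.3356,6.9939) cross=40.933; C₋=(2.3320,-2.4220) cross=-40.933
  mode - wants cross < 0 → take C=(2.3320,-2.4220) (cross=-40.933)
ex = (C−B)/|BC| = (-0.1553,-0.9879); ey = (0.9879,-0.1553)
P = B + -1.15·ex + -1.67·ey = (1.6375,3.9127)

1.64 3.91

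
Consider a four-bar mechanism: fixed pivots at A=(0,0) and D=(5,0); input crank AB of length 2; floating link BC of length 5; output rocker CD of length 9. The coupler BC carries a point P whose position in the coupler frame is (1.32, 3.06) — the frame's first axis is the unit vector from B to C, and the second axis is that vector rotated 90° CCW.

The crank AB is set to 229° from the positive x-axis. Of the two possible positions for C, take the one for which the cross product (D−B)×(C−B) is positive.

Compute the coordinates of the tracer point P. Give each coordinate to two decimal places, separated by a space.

-4.64 -1.65

A=(0,0), D=(5.00,0)
B = A + 2.00·(cos229°, sin229°) = (-1.3121, -1.5094)
|BD| = 6.4901
circle(B,5.00) ∩ circle(D,9.00): a=-1.0692, h=4.8843
  candidates: C₊=(-3.4880,2.9923) cross=31.700; C₋=(-1.2161,-6.5085) cross=-31.700
  mode + wants cross > 0 → take C=(-3.4880,2.9923) (cross=31.700)
ex = (C−B)/|BC| = (-0.4352,0.9003); ey = (-0.9003,-0.4352)
P = B + 1.32·ex + 3.06·ey = (-4.6416,-1.6526)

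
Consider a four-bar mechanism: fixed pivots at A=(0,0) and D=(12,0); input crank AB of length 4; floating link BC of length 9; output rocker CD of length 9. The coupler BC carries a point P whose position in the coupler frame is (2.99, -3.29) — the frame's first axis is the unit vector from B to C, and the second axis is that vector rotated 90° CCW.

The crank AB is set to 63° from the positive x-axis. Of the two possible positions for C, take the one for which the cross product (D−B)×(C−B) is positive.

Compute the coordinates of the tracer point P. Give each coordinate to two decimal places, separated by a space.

6.13 2.50

A=(0,0), D=(12.00,0)
B = A + 4.00·(cos63°, sin63°) = (1.8160, 3.5640)
|BD| = 10.7897
circle(B,9.00) ∩ circle(D,9.00): a=5.3948, h=7.2039
  candidates: C₊=(9.2876,8.5815) cross=77.727; C₋=(4.5284,-5.0175) cross=-77.727
  mode + wants cross > 0 → take C=(9.2876,8.5815) (cross=77.727)
ex = (C−B)/|BC| = (0.8302,0.5575); ey = (-0.5575,0.8302)
P = B + 2.99·ex + -3.29·ey = (6.1324,2.4997)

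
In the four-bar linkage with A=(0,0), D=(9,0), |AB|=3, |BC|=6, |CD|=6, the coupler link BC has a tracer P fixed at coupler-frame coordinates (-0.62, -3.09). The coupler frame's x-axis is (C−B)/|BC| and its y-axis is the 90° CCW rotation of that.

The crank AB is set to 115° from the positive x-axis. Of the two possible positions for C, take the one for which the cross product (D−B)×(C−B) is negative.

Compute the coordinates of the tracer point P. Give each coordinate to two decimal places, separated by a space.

-3.81 0.86

A=(0,0), D=(9.00,0)
B = A + 3.00·(cos115°, sin115°) = (-1.2679, 2.7189)
|BD| = 10.6217
circle(B,6.00) ∩ circle(D,6.00): a=5.3109, h=2.7919
  candidates: C₊=(4.5807,4.0583) cross=29.655; C₋=(3.1514,-1.3394) cross=-29.655
  mode - wants cross < 0 → take C=(3.1514,-1.3394) (cross=-29.655)
ex = (C−B)/|BC| = (0.7365,-0.6764); ey = (0.6764,0.7365)
P = B + -0.62·ex + -3.09·ey = (-3.8146,0.8624)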